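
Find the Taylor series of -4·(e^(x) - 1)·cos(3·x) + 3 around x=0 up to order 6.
-1081·x^6/180 - 158·x^5/15 + 53·x^4/6 + 52·x^3/3 - 2·x^2 - 4·x + 3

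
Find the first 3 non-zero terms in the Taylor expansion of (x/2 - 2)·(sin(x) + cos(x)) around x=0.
3·x^2/2 - 3·x/2 - 2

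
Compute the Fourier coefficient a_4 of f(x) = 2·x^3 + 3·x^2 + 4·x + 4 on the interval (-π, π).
a_4 = (1/π) ∫_{-π}^{π} f(x)·cos(4x) dx.
Evaluate the integral (use parity and integration by parts as needed): a_4 = 3/4.

Final answer: 3/4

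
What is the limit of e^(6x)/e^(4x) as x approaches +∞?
This is an ∞/∞ indeterminate form as x → +∞.
Rewrite e^(6x)/e^(4x) = e^((6−4)x) = e^(2x); the exponent coefficient is 2 > 0 so e^(2x) → ∞.
Limit = ∞.

Final answer: ∞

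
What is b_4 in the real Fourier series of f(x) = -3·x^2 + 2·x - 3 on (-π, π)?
b_4 = (1/π) ∫_{-π}^{π} f(x)·sin(4x) dx.
Evaluate the integral (use parity and integration by parts as needed): b_4 = -1.

Final answer: -1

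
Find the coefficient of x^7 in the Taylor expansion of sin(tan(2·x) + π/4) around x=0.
Expand to order 7: sin(tan(2·x) + π/4) = -220·√(2)·x^7/63 - 194·√(2)·x^6/45 - 2·√(2)·x^5/5 - 7·√(2)·x^4/3 + 2·√(2)·x^3/3 - √(2)·x^2 + √(2)·x + √(2)/2 + O(x^8).
The coefficient of x^7 is -220·√(2)/63.

Final answer: -220·√(2)/63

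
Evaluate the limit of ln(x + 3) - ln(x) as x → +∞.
This is an ∞ − ∞ indeterminate form.
Combine the logarithms: ln(x+3) − ln(x) = ln((x+3)/(x)) = ln(1 + 3/(x)) → ln(1) = 0.
Limit = 0.

Final answer: 0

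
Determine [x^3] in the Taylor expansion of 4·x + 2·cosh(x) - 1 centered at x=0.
Expand to order 3: 4·x + 2·cosh(x) - 1 = x^2 + 4·x + 1 + O(x^4).
The coefficient of x^3 is 0.

Final answer: 0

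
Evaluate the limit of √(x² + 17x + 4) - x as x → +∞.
This is an ∞ − ∞ indeterminate form.
Multiply and divide by the conjugate √(x²+17x + 4) + x; the x² terms cancel, leaving (17x + 4)/(√(x²+17x + 4)+x) → 17/2.
Limit = 17/2.

Final answer: 17/2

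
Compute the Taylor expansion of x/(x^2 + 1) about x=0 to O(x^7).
x^5 - x^3 + x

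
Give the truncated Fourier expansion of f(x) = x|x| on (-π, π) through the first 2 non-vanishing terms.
(-8 + 2·π^2)·sin(x)/π - π·sin(2·x)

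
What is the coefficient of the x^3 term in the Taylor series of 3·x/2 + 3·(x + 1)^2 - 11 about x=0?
Expand to order 3: 3·x/2 + 3·(x + 1)^2 - 11 = 3·x^2 + 15·x/2 - 8 + O(x^4).
The coefficient of x^3 is 0.

Final answer: 0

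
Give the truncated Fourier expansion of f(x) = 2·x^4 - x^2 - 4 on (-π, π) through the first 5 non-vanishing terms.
(100 - 16·π^2)·cos(x) + (-7 + 4·π^2)·cos(2·x) + (44/27 - 16·π^2/9)·cos(3·x) + (-5/8 + π^2)·cos(4·x) - 4 - π^2/3 + 2·π^4/5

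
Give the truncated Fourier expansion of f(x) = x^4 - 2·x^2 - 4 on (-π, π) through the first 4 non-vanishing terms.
(56 - 8·π^2)·cos(x) + (-5 + 2·π^2)·cos(2·x) + (40/27 - 8·π^2/9)·cos(3·x) - 2·π^2/3 - 4 + π^4/5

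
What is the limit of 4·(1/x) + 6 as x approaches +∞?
Evaluate the dominant behaviour as x → +∞; each term tends to a finite value or vanishes.
Limit = 6.

Final answer: 6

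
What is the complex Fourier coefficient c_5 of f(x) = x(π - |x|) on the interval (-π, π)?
Compute the real Fourier coefficients first: a_5 = 0, b_5 = 8/(125·π).
Then c_5 = (a_5 − i·b_5)/2 = -4·i/(125·π).

Final answer: -4·i/(125·π)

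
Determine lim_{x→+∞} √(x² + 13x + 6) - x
This is an ∞ − ∞ indeterminate form.
Multiply and divide by the conjugate √(x²+13x + 6) + x; the x² terms cancel, leaving (13x + 6)/(√(x²+13x + 6)+x) → 13/2.
Limit = 13/2.

Final answer: 13/2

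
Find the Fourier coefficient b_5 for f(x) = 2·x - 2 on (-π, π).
b_5 = (1/π) ∫_{-π}^{π} f(x)·sin(5x) dx.
Evaluate the integral (use parity and integration by parts as needed): b_5 = 4/5.

Final answer: 4/5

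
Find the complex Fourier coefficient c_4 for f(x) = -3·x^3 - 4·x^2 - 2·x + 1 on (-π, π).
Compute the real Fourier coefficients first: a_4 = -1, b_4 = 7/16 + 3·π^2/2.
Then c_4 = (a_4 − i·b_4)/2 = -1/2 - 3·i·π^2/4 - 7·i/32.

Final answer: -1/2 - 3·i·π^2/4 - 7·i/32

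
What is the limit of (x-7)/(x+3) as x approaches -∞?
Evaluate the dominant behaviour as x → -∞; each term tends to a finite value or vanishes.
Limit = 1.

Final answer: 1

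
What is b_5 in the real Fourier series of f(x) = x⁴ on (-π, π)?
b_5 = (1/π) ∫_{-π}^{π} f(x)·sin(5x) dx.
Evaluate the integral (use parity and integration by parts as needed): b_5 = 0.

Final answer: 0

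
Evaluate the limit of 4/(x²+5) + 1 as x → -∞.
Evaluate the dominant behaviour as x → -∞; each term tends to a finite value or vanishes.
Limit = 1.

Final answer: 1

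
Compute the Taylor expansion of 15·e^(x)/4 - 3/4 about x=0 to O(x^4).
5·x^3/8 + 15·x^2/8 + 15·x/4 + 3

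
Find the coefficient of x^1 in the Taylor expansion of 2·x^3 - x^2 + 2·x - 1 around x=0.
Expand to order 1: 2·x^3 - x^2 + 2·x - 1 = 2·x - 1 + O(x^2).
The coefficient of x^1 is 2.

Final answer: 2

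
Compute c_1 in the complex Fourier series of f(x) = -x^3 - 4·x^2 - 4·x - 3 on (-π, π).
Compute the real Fourier coefficients first: a_1 = 16, b_1 = 4 - 2·π^2.
Then c_1 = (a_1 − i·b_1)/2 = 8 - 2·i + i·π^2.

Final answer: 8 - 2·i + i·π^2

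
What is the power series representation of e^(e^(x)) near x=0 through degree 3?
5·e·x^3/6 + e·x^2 + e·x + e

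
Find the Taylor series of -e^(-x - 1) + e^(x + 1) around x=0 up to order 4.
x^4·(-e^(-1)/24 + e/24) + x^3·(e^(-1)/6 + e/6) + x^2·(-e^(-1)/2 + e/2) + x·(e^(-1) + e) - e^(-1) + e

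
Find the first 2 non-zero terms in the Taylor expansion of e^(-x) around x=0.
1 - x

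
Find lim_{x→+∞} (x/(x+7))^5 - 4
As x → +∞: x/(x+7) = 1/(1 + 7/x) → 1, and the 5th power of a limit-1 base also → 1; with the additive constant, 1 - 4 = -3.
Limit = -3.

Final answer: -3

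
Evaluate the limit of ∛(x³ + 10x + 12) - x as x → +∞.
This is an ∞ − ∞ indeterminate form.
Multiply by (A² + AB + B²)/(A² + AB + B²) where A = ∛(x³+10x + 12), B = x to use A³ − B³ = (A−B)(A²+AB+B²); the x³ terms cancel, leaving (10x + 12)/(A²+AB+B²) with denominator ~ 3x², so the limit is 0.
Limit = 0.

Final answer: 0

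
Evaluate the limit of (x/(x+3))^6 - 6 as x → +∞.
As x → +∞: x/(x+3) = 1/(1 + 3/x) → 1, and the 6th power of a limit-1 base also → 1; with the additive constant, 1 - 6 = -5.
Limit = -5.

Final answer: -5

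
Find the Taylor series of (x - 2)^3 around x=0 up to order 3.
x^3 - 6·x^2 + 12·x - 8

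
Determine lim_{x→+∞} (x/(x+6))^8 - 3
As x → +∞: x/(x+6) = 1/(1 + 6/x) → 1, and the 8th power of a limit-1 base also → 1; with the additive constant, 1 - 3 = -2.
Limit = -2.

Final answer: -2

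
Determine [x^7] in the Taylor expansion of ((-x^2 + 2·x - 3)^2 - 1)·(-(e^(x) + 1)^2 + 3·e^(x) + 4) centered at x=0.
Expand to order 7: ((-x^2 + 2·x - 3)^2 - 1)·(-(e^(x) + 1)^2 + 3·e^(x) + 4) = -253·x^7/630 - 41·x^6/60 - 37·x^5/30 + x^4 - 40·x^3/3 + 30·x^2 - 44·x + 24 + O(x^8).
The coefficient of x^7 is -253/630.

Final answer: -253/630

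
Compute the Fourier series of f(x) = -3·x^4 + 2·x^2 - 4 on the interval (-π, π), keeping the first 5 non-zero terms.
(-152 + 24·π^2)·cos(x) + (11 - 6·π^2)·cos(2·x) + (-8/3 + 8·π^2/3)·cos(3·x) + (17/16 - 3·π^2/2)·cos(4·x) - 3·π^4/5 - 4 + 2·π^2/3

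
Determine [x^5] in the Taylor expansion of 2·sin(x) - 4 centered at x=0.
Expand to order 5: 2·sin(x) - 4 = x^5/60 - x^3/3 + 2·x - 4 + O(x^6).
The coefficient of x^5 is 1/60.

Final answer: 1/60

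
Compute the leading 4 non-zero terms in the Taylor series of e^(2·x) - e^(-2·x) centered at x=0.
16·x^7/315 + 8·x^5/15 + 8·x^3/3 + 4·x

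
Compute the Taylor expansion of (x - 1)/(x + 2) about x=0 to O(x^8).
3·x^7/256 - 3·x^6/128 + 3·x^5/64 - 3·x^4/32 + 3·x^3/16 - 3·x^2/8 + 3·x/4 - 1/2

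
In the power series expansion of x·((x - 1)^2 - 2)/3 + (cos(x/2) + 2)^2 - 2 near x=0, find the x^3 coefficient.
Expand to order 3: x·((x - 1)^2 - 2)/3 + (cos(x/2) + 2)^2 - 2 = x^3/3 - 17·x^2/12 - x/3 + 7 + O(x^4).
The coefficient of x^3 is 1/3.

Final answer: 1/3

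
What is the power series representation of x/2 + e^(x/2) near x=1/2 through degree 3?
1/4 + e^(1/4) + (1/2 + e^(1/4)/2)·(x - 1/2) + e^(1/4)·(x - 1/2)^2/8 + e^(1/4)·(x - 1/2)^3/48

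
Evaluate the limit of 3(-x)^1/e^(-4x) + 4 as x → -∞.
The quotient is an ∞/∞ indeterminate form as x → -∞.
Compare growth rates of the dominant terms (exponentials ≫ polynomials ≫ logarithms), or apply L'Hôpital's rule; the quotient → 0.
Adding the constant: 0 + 4 = 4. Limit = 4.

Final answer: 4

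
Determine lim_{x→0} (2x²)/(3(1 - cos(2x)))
Both numerator and denominator → 0 as x → 0; this is a 0/0 indeterminate form.
Expand each to leading order near x = 0: numerator ~ 2·x^2, denominator ~ 6·x^2.
The limit of the ratio is 1/3.

Final answer: 1/3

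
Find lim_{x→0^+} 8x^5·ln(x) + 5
The product is a 0·∞ indeterminate form at x → 0⁺.
Rewrite the product as 8·ln(x) / x^(-5) and apply L'Hôpital, or use the standard hierarchy x^(-5) ≫ |ln x| as x → 0⁺.
The indeterminate product → 0, so the limit = 5.

Final answer: 5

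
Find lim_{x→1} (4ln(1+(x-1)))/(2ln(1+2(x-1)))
Both numerator and denominator → 0 as x → 1; this is a 0/0 indeterminate form.
Expand each to leading order near x = 1: numerator ~ 4·(x - 1), denominator ~ 4·(x - 1).
The limit of the ratio is 1.

Final answer: 1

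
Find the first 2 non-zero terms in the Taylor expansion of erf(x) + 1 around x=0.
2·x/√(π) + 1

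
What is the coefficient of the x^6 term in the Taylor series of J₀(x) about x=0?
Expand to order 6: J₀(x) = -x^6/2304 + x^4/64 - x^2/4 + 1 + O(x^7).
The coefficient of x^6 is -1/2304.

Final answer: -1/2304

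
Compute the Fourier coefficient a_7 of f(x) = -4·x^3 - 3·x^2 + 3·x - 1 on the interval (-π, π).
a_7 = (1/π) ∫_{-π}^{π} f(x)·cos(7x) dx.
Evaluate the integral (use parity and integration by parts as needed): a_7 = 12/49.

Final answer: 12/49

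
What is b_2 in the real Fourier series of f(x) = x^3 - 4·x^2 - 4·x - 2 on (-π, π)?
b_2 = (1/π) ∫_{-π}^{π} f(x)·sin(2x) dx.
Evaluate the integral (use parity and integration by parts as needed): b_2 = 11/2 - π^2.

Final answer: 11/2 - π^2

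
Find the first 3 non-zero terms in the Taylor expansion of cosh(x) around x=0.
x^4/24 + x^2/2 + 1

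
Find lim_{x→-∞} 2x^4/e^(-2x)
This is an ∞/∞ indeterminate form as x → -∞.
Compare growth rates of the dominant terms (exponentials ≫ polynomials ≫ logarithms), or apply L'Hôpital's rule; the quotient → 0.
Limit = 0.

Final answer: 0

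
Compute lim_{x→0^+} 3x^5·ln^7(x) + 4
The product is a 0·∞ indeterminate form at x → 0⁺.
Rewrite the product as 3·ln^7(x) / x^(-5) and apply L'Hôpital, or use the standard hierarchy x^(-5) ≫ |ln x|^7 as x → 0⁺.
The indeterminate product → 0, so the limit = 4.

Final answer: 4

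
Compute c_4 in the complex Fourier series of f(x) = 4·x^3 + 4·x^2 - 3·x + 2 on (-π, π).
Compute the real Fourier coefficients first: a_4 = 1, b_4 = 9/4 - 2·π^2.
Then c_4 = (a_4 − i·b_4)/2 = 1/2 - 9·i/8 + i·π^2.

Final answer: 1/2 - 9·i/8 + i·π^2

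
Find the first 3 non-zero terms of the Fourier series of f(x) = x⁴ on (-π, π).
(48 - 8·π^2)·cos(x) + (-3 + 2·π^2)·cos(2·x) + π^4/5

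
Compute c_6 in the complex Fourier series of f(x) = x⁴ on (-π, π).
Compute the real Fourier coefficients first: a_6 = -1/27 + 2·π^2/9, b_6 = 0.
Then c_6 = (a_6 − i·b_6)/2 = -1/54 + π^2/9.

Final answer: -1/54 + π^2/9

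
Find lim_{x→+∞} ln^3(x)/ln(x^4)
This is an ∞/∞ indeterminate form as x → +∞.
Write ln(x^4) = 4·ln(x), reducing the quotient to ln^2(x)/4 → ∞.
Limit = ∞.

Final answer: ∞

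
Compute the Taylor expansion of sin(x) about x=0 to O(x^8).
-x^7/5040 + x^5/120 - x^3/6 + x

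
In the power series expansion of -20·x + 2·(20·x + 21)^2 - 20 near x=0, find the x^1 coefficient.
Expand to order 1: -20·x + 2·(20·x + 21)^2 - 20 = 1660·x + 862 + O(x^2).
The coefficient of x^1 is 1660.

Final answer: 1660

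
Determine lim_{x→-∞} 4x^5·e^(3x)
This is a 0·∞ indeterminate form at x → -∞.
Rewrite the product as 4x^5 / e^(-3x) (an ∞/∞ form) and apply L'Hôpital, or use the standard hierarchy e^(3|x|) ≫ |x^5| as x → -∞.
The indeterminate product → 0, so the limit = 0.

Final answer: 0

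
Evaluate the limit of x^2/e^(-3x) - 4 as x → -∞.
The quotient is an ∞/∞ indeterminate form as x → -∞.
Compare growth rates of the dominant terms (exponentials ≫ polynomials ≫ logarithms), or apply L'Hôpital's rule; the quotient → 0.
Adding the constant: 0 - 4 = -4. Limit = -4.

Final answer: -4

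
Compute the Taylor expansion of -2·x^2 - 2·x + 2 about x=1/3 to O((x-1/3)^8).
10/9 - 10·(x - 1/3)/3 - 2·(x - 1/3)^2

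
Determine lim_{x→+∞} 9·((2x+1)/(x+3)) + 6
Evaluate the dominant behaviour as x → +∞; each term tends to a finite value or vanishes.
Limit = 24.

Final answer: 24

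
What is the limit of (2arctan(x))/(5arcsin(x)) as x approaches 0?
Both numerator and denominator → 0 as x → 0; this is a 0/0 indeterminate form.
Expand each to leading order near x = 0: numerator ~ 2·x, denominator ~ 5·x.
The limit of the ratio is 2/5.

Final answer: 2/5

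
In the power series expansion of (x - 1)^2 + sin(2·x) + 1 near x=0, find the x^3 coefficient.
Expand to order 3: (x - 1)^2 + sin(2·x) + 1 = -4·x^3/3 + x^2 + 2 + O(x^4).
The coefficient of x^3 is -4/3.

Final answer: -4/3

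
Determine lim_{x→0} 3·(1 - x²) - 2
Direct substitution at x = 0 gives 1.

Final answer: 1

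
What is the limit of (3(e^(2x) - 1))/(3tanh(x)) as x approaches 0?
Both numerator and denominator → 0 as x → 0; this is a 0/0 indeterminate form.
Expand each to leading order near x = 0: numerator ~ 6·x, denominator ~ 3·x.
The limit of the ratio is 2.

Final answer: 2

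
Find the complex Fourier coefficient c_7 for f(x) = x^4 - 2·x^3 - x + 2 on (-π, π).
Compute the real Fourier coefficients first: a_7 = 48/2401 - 8·π^2/49, b_7 = -4·π^2/7 - 74/343.
Then c_7 = (a_7 − i·b_7)/2 = -4·π^2/49 + 24/2401 + 37·i/343 + 2·i·π^2/7.

Final answer: -4·π^2/49 + 24/2401 + 37·i/343 + 2·i·π^2/7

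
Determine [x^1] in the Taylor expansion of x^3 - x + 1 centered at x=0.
Expand to order 1: x^3 - x + 1 = 1 - x + O(x^2).
The coefficient of x^1 is -1.

Final answer: -1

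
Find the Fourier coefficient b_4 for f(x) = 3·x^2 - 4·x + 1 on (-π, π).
b_4 = (1/π) ∫_{-π}^{π} f(x)·sin(4x) dx.
Evaluate the integral (use parity and integration by parts as needed): b_4 = 2.

Final answer: 2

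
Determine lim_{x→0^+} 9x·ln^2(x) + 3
The product is a 0·∞ indeterminate form at x → 0⁺.
Rewrite the product as 9·ln^2(x) / x^(-1) and apply L'Hôpital, or use the standard hierarchy x^(-1) ≫ |ln x|^2 as x → 0⁺.
The indeterminate product → 0, so the limit = 3.

Final answer: 3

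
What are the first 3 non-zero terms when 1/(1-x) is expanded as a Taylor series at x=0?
x^2 + x + 1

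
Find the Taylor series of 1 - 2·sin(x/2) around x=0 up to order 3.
x^3/24 - x + 1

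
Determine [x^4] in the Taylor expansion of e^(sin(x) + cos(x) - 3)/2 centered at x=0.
Expand to order 4: e^(sin(x) + cos(x) - 3)/2 = -5·x^4·e^(-2)/48 - x^3·e^(-2)/4 + x·e^(-2)/2 + e^(-2)/2 + O(x^5).
The coefficient of x^4 is -5·e^(-2)/48.

Final answer: -5·e^(-2)/48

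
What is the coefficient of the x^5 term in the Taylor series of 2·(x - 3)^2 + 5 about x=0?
Expand to order 5: 2·(x - 3)^2 + 5 = 2·x^2 - 12·x + 23 + O(x^6).
The coefficient of x^5 is 0.

Final answer: 0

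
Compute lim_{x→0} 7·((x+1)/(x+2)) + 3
Direct substitution at x = 0 gives 13/2.

Final answer: 13/2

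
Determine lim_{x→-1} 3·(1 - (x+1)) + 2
Direct substitution at x = -1 gives 5.

Final answer: 5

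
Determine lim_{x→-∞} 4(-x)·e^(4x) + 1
The product is a 0·∞ indeterminate form at x → -∞.
Rewrite the product as 4(-x) / e^(-4x) (an ∞/∞ form) and apply L'Hôpital, or use the standard hierarchy e^(4|x|) ≫ |(-x)| as x → -∞.
The indeterminate product → 0, so the limit = 1.

Final answer: 1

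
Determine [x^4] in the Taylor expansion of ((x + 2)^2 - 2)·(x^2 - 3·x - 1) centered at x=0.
Expand to order 4: ((x + 2)^2 - 2)·(x^2 - 3·x - 1) = x^4 + x^3 - 11·x^2 - 10·x - 2 + O(x^5).
The coefficient of x^4 is 1.

Final answer: 1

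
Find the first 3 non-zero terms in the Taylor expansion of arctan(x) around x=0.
x^5/5 - x^3/3 + x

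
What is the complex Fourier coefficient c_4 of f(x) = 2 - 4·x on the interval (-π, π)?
Compute the real Fourier coefficients first: a_4 = 0, b_4 = 2.
Then c_4 = (a_4 − i·b_4)/2 = -i.

Final answer: -i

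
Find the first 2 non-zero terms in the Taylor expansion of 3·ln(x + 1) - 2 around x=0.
3·x - 2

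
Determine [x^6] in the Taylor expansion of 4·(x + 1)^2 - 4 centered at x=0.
Expand to order 6: 4·(x + 1)^2 - 4 = 4·x^2 + 8·x + O(x^7).
The coefficient of x^6 is 0.

Final answer: 0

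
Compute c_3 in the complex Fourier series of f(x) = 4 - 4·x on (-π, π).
Compute the real Fourier coefficients first: a_3 = 0, b_3 = -8/3.
Then c_3 = (a_3 − i·b_3)/2 = 4·i/3.

Final answer: 4·i/3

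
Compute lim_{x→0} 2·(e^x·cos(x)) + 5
Direct substitution at x = 0 gives 7.

Final answer: 7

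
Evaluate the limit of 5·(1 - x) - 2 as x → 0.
Direct substitution at x = 0 gives 3.

Final answer: 3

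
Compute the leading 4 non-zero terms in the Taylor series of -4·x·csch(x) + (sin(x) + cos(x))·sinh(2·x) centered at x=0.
x^3/3 + 8·x^2/3 + 2·x - 4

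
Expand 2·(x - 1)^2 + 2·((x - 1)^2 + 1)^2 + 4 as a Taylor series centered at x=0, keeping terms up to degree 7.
2·x^4 - 8·x^3 + 18·x^2 - 20·x + 14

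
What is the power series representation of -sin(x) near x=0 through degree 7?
x^7/5040 - x^5/120 + x^3/6 - x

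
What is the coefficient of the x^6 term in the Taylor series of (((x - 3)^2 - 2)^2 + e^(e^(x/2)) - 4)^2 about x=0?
(e + 45)^2·(13·e·(-84/(e + 45) + e/(2·(e + 45)))/(480·(e + 45)) + 203·e/(23040·(e + 45)) + 2·(5·e/(128·(e + 45)) + 1/(e + 45))·(e/(4·(e + 45)) + 50/(e + 45)) + (-12/(e + 45) + 5·e/(48·(e + 45)))^2)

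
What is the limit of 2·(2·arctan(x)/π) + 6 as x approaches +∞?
Evaluate the dominant behaviour as x → +∞; each term tends to a finite value or vanishes.
Limit = 8.

Final answer: 8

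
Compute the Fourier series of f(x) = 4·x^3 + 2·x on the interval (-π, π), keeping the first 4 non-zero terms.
(-44 + 8·π^2)·sin(x) + (4 - 4·π^2)·sin(2·x) + (-4/9 + 8·π^2/3)·sin(3·x) + (-2·π^2 - 1/4)·sin(4·x)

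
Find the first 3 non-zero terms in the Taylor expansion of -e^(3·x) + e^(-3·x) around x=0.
-81·x^5/20 - 9·x^3 - 6·x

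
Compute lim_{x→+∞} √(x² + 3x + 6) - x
This is an ∞ − ∞ indeterminate form.
Multiply and divide by the conjugate √(x²+3x + 6) + x; the x² terms cancel, leaving (3x + 6)/(√(x²+3x + 6)+x) → 3/2.
Limit = 3/2.

Final answer: 3/2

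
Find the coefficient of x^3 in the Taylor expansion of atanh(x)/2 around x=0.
Expand to order 3: atanh(x)/2 = x^3/6 + x/2 + O(x^4).
The coefficient of x^3 is 1/6.

Final answer: 1/6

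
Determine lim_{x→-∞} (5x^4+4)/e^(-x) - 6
The quotient is an ∞/∞ indeterminate form as x → -∞.
Compare growth rates of the dominant terms (exponentials ≫ polynomials ≫ logarithms), or apply L'Hôpital's rule; the quotient → 0.
Adding the constant: 0 - 6 = -6. Limit = -6.

Final answer: -6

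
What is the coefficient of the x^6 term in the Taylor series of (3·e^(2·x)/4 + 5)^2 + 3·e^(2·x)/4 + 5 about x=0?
Expand to order 6: (3·e^(2·x)/4 + 5)^2 + 3·e^(2·x)/4 + 5 = 59·x^6/15 + 7·x^5 + 23·x^4/2 + 17·x^3 + 21·x^2 + 75·x/4 + 621/16 + O(x^7).
The coefficient of x^6 is 59/15.

Final answer: 59/15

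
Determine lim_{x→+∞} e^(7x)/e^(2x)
This is an ∞/∞ indeterminate form as x → +∞.
Rewrite e^(7x)/e^(2x) = e^((7−2)x) = e^(5x); the exponent coefficient is 5 > 0 so e^(5x) → ∞.
Limit = ∞.

Final answer: ∞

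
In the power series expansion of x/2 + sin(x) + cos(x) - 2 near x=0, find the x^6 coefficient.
Expand to order 6: x/2 + sin(x) + cos(x) - 2 = -x^6/720 + x^5/120 + x^4/24 - x^3/6 - x^2/2 + 3·x/2 - 1 + O(x^7).
The coefficient of x^6 is -1/720.

Final answer: -1/720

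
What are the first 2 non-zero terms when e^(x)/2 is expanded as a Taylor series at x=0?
x/2 + 1/2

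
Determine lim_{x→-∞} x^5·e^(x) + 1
The product is a 0·∞ indeterminate form at x → -∞.
Rewrite the product as x^5 / e^(-x) (an ∞/∞ form) and apply L'Hôpital, or use the standard hierarchy e^(|x|) ≫ |x^5| as x → -∞.
The indeterminate product → 0, so the limit = 1.

Final answer: 1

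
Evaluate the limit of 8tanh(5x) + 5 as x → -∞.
Evaluate the dominant behaviour as x → -∞; each term tends to a finite value or vanishes.
Limit = -3.

Final answer: -3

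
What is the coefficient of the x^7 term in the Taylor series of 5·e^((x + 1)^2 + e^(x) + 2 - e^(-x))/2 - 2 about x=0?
Expand to order 7: 5·e^((x + 1)^2 + e^(x) + 2 - e^(-x))/2 - 2 = 61855·x^7·e^(3)/1008 + 383·x^6·e^(3)/6 + 1453·x^5·e^(3)/24 + 205·x^4·e^(3)/4 + 75·x^3·e^(3)/2 + 45·x^2·e^(3)/2 + 10·x·e^(3) - 2 + 5·e^(3)/2 + O(x^8).
The coefficient of x^7 is 61855·e^(3)/1008.

Final answer: 61855·e^(3)/1008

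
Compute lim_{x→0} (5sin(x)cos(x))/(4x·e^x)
Both numerator and denominator → 0 as x → 0; this is a 0/0 indeterminate form.
Expand each to leading order near x = 0: numerator ~ 5·x, denominator ~ 4·x.
The limit of the ratio is 5/4.

Final answer: 5/4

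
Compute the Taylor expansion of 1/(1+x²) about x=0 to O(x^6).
x^4 - x^2 + 1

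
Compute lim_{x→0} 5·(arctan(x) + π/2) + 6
Direct substitution at x = 0 gives 6 + 5·π/2.

Final answer: 6 + 5·π/2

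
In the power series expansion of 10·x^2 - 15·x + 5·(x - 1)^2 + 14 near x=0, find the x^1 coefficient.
Expand to order 1: 10·x^2 - 15·x + 5·(x - 1)^2 + 14 = 19 - 25·x + O(x^2).
The coefficient of x^1 is -25.

Final answer: -25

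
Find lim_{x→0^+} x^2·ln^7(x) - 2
The product is a 0·∞ indeterminate form at x → 0⁺.
Rewrite the product as ln^7(x) / x^(-2) and apply L'Hôpital, or use the standard hierarchy x^(-2) ≫ |ln x|^7 as x → 0⁺.
The indeterminate product → 0, so the limit = -2.

Final answer: -2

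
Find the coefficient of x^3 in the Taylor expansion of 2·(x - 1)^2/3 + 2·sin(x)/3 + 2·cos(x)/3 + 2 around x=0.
Expand to order 3: 2·(x - 1)^2/3 + 2·sin(x)/3 + 2·cos(x)/3 + 2 = -x^3/9 + x^2/3 - 2·x/3 + 10/3 + O(x^4).
The coefficient of x^3 is -1/9.

Final answer: -1/9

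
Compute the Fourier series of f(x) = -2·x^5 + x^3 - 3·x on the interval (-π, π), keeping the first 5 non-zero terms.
(-498 - 4·π^4 + 82·π^2)·sin(x) + (-11·π^2 + 39/2 + 2·π^4)·sin(2·x) + (-4·π^4/3 - 358/81 + 98·π^2/27)·sin(3·x) + (-7·π^2/4 + 69/32 + π^4)·sin(4·x) + (-4·π^4/5 - 906/625 + 26·π^2/25)·sin(5·x)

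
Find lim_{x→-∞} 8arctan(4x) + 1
Evaluate the dominant behaviour as x → -∞; each term tends to a finite value or vanishes.
Limit = 1 - 4·π.

Final answer: 1 - 4·π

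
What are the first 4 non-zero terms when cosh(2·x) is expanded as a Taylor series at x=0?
4·x^6/45 + 2·x^4/3 + 2·x^2 + 1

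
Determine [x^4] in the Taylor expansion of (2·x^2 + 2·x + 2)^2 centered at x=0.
Expand to order 4: (2·x^2 + 2·x + 2)^2 = 4·x^4 + 8·x^3 + 12·x^2 + 8·x + 4 + O(x^5).
The coefficient of x^4 is 4.

Final answer: 4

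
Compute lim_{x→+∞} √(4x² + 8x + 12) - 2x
As x → +∞: multiply by the conjugate to get (8x+12)/(√(4x²+8x+12)+2x); the denominator ~ 4x, so the limit is 8/4 = 2.
Limit = 2.

Final answer: 2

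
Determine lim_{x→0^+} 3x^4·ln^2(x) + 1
The product is a 0·∞ indeterminate form at x → 0⁺.
Rewrite the product as 3·ln^2(x) / x^(-4) and apply L'Hôpital, or use the standard hierarchy x^(-4) ≫ |ln x|^2 as x → 0⁺.
The indeterminate product → 0, so the limit = 1.

Final answer: 1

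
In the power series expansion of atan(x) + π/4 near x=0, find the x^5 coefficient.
Expand to order 5: atan(x) + π/4 = x^5/5 - x^3/3 + x + π/4 + O(x^6).
The coefficient of x^5 is 1/5.

Final answer: 1/5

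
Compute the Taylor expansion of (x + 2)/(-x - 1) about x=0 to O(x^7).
-x^6 + x^5 - x^4 + x^3 - x^2 + x - 2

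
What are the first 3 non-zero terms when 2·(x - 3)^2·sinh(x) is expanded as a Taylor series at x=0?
5·x^3 - 12·x^2 + 18·x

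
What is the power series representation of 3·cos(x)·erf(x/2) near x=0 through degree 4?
-7·x^3/(4·√(π)) + 3·x/√(π)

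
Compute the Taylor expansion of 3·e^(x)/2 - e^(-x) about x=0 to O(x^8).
x^7/2016 + x^6/1440 + x^5/48 + x^4/48 + 5·x^3/12 + x^2/4 + 5·x/2 + 1/2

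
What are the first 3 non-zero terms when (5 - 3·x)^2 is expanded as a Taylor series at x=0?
9·x^2 - 30·x + 25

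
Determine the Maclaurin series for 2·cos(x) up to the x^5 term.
x^4/12 - x^2 + 2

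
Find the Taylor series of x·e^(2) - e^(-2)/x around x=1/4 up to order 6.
(-16 + e^(4))·e^(-2)/4 + (16 + e^(4))·e^(-2)·(x - 1/4) - 64·e^(-2)·(x - 1/4)^2 + 256·e^(-2)·(x - 1/4)^3 - 1024·e^(-2)·(x - 1/4)^4 + 4096·e^(-2)·(x - 1/4)^5 - 16384·e^(-2)·(x - 1/4)^6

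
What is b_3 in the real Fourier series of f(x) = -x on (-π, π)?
b_3 = (1/π) ∫_{-π}^{π} f(x)·sin(3x) dx.
Evaluate the integral (use parity and integration by parts as needed): b_3 = -2/3.

Final answer: -2/3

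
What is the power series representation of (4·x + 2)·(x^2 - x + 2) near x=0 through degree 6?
4·x^3 - 2·x^2 + 6·x + 4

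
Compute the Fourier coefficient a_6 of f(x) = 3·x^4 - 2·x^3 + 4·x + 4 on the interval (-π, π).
a_6 = (1/π) ∫_{-π}^{π} f(x)·cos(6x) dx.
Evaluate the integral (use parity and integration by parts as needed): a_6 = -1/9 + 2·π^2/3.

Final answer: -1/9 + 2·π^2/3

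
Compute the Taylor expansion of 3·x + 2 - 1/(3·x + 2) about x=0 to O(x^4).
27·x^3/16 - 9·x^2/8 + 15·x/4 + 3/2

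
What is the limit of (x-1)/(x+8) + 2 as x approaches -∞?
Evaluate the dominant behaviour as x → -∞; each term tends to a finite value or vanishes.
Limit = 3.

Final answer: 3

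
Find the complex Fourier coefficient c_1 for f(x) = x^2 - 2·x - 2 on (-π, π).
Compute the real Fourier coefficients first: a_1 = -4, b_1 = -4.
Then c_1 = (a_1 − i·b_1)/2 = -2 + 2·i.

Final answer: -2 + 2·i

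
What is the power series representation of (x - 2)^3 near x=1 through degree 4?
-1 + 3·(x - 1) - 3·(x - 1)^2 + (x - 1)^3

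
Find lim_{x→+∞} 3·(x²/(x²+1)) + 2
Evaluate the dominant behaviour as x → +∞; each term tends to a finite value or vanishes.
Limit = 5.

Final answer: 5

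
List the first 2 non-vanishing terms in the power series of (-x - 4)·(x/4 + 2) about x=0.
-3·x - 8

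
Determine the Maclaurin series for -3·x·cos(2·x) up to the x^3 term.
6·x^3 - 3·x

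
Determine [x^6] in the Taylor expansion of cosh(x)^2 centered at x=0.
Expand to order 6: cosh(x)^2 = 2·x^6/45 + x^4/3 + x^2 + 1 + O(x^7).
The coefficient of x^6 is 2/45.

Final answer: 2/45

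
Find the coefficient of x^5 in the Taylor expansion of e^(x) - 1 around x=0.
Expand to order 5: e^(x) - 1 = x^5/120 + x^4/24 + x^3/6 + x^2/2 + x + O(x^6).
The coefficient of x^5 is 1/120.

Final answer: 1/120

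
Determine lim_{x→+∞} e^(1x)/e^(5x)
This is an ∞/∞ indeterminate form as x → +∞.
Rewrite e^(1x)/e^(5x) = e^((1−5)x) = e^(-4x); the exponent coefficient is -4 < 0 so e^(-4x) → 0.
Limit = 0.

Final answer: 0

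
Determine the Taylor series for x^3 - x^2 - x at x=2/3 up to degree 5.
-22/27 - (x - 2/3) + (x - 2/3)^2 + (x - 2/3)^3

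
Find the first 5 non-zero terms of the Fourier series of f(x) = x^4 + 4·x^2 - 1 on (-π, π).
(32 - 8·π^2)·cos(x) + (1 + 2·π^2)·cos(2·x) + (-8·π^2/9 - 32/27)·cos(3·x) + (13/16 + π^2/2)·cos(4·x) - 1 + 4·π^2/3 + π^4/5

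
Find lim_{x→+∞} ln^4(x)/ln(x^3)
This is an ∞/∞ indeterminate form as x → +∞.
Write ln(x^3) = 3·ln(x), reducing the quotient to ln^3(x)/3 → ∞.
Limit = ∞.

Final answer: ∞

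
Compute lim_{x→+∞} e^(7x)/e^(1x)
This is an ∞/∞ indeterminate form as x → +∞.
Rewrite e^(7x)/e^(1x) = e^((7−1)x) = e^(6x); the exponent coefficient is 6 > 0 so e^(6x) → ∞.
Limit = ∞.

Final answer: ∞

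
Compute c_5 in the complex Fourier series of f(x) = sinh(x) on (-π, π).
Compute the real Fourier coefficients first: a_5 = 0, b_5 = 5·sinh(π)/(13·π).
Then c_5 = (a_5 − i·b_5)/2 = -5·i·sinh(π)/(26·π).

Final answer: -5·i·sinh(π)/(26·π)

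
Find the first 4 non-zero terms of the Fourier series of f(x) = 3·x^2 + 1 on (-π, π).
-12·cos(x) + 3·cos(2·x) - 4·cos(3·x)/3 + 1 + π^2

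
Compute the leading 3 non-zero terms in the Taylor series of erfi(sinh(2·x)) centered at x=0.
88·x^5/(5·√(π)) + 8·x^3/√(π) + 4·x/√(π)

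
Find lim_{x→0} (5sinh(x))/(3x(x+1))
Both numerator and denominator → 0 as x → 0; this is a 0/0 indeterminate form.
Expand each to leading order near x = 0: numerator ~ 5·x, denominator ~ 3·x.
The limit of the ratio is 5/3.

Final answer: 5/3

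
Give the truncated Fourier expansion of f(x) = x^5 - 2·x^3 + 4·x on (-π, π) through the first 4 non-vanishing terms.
(-44·π^2 + 2·π^4 + 272)·sin(x) + (-π^4 - 29/2 + 7·π^2)·sin(2·x) + (-76·π^2/27 + 368/81 + 2·π^4/3)·sin(3·x) + (-π^4/2 - 167/64 + 13·π^2/8)·sin(4·x)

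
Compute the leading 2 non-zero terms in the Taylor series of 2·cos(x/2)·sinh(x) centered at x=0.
x^3/12 + 2·x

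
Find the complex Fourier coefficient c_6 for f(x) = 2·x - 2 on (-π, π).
Compute the real Fourier coefficients first: a_6 = 0, b_6 = -2/3.
Then c_6 = (a_6 − i·b_6)/2 = i/3.

Final answer: i/3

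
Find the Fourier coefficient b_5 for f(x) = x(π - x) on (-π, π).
b_5 = (1/π) ∫_{-π}^{π} f(x)·sin(5x) dx.
Evaluate the integral (use parity and integration by parts as needed): b_5 = 2·π/5.

Final answer: 2·π/5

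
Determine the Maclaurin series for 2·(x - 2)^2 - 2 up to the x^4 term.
2·x^2 - 8·x + 6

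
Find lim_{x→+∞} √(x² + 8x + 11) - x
As x → +∞: multiply by the conjugate to get (8x+11)/(√(x²+8x+11)+x); the denominator ~ 2x, so the limit is 8/2 = 4.
Limit = 4.

Final answer: 4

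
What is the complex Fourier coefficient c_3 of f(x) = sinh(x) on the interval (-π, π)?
Compute the real Fourier coefficients first: a_3 = 0, b_3 = 3·sinh(π)/(5·π).
Then c_3 = (a_3 − i·b_3)/2 = -3·i·sinh(π)/(10·π).

Final answer: -3·i·sinh(π)/(10·π)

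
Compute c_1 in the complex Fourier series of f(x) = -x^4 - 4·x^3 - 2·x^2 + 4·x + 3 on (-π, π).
Compute the real Fourier coefficients first: a_1 = -40 + 8·π^2, b_1 = 56 - 8·π^2.
Then c_1 = (a_1 − i·b_1)/2 = -20 + 4·π^2 - 28·i + 4·i·π^2.

Final answer: -20 + 4·π^2 - 28·i + 4·i·π^2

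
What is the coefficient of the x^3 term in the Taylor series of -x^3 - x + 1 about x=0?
Expand to order 3: -x^3 - x + 1 = -x^3 - x + 1 + O(x^4).
The coefficient of x^3 is -1.

Final answer: -1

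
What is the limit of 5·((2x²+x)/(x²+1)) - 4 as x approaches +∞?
Evaluate the dominant behaviour as x → +∞; each term tends to a finite value or vanishes.
Limit = 6.

Final answer: 6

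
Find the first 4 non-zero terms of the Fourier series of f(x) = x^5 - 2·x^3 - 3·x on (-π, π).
(-44·π^2 + 2·π^4 + 258)·sin(x) + (-π^4 - 15/2 + 7·π^2)·sin(2·x) + (-76·π^2/27 - 10/81 + 2·π^4/3)·sin(3·x) + (-π^4/2 + 57/64 + 13·π^2/8)·sin(4·x)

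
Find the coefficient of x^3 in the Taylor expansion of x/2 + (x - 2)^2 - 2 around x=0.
Expand to order 3: x/2 + (x - 2)^2 - 2 = x^2 - 7·x/2 + 2 + O(x^4).
The coefficient of x^3 is 0.

Final answer: 0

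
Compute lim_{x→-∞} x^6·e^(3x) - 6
The product is a 0·∞ indeterminate form at x → -∞.
Rewrite the product as x^6 / e^(-3x) (an ∞/∞ form) and apply L'Hôpital, or use the standard hierarchy e^(3|x|) ≫ |x^6| as x → -∞.
The indeterminate product → 0, so the limit = -6.

Final answer: -6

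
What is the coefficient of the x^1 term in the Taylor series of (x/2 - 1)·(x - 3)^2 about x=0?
Expand to order 1: (x/2 - 1)·(x - 3)^2 = 21·x/2 - 9 + O(x^2).
The coefficient of x^1 is 21/2.

Final answer: 21/2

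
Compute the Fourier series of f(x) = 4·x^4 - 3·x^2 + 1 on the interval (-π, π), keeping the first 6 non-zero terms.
(204 - 32·π^2)·cos(x) + (-15 + 8·π^2)·cos(2·x) + (100/27 - 32·π^2/9)·cos(3·x) + (-3/2 + 2·π^2)·cos(4·x) + (492/625 - 32·π^2/25)·cos(5·x) - π^2 + 1 + 4·π^4/5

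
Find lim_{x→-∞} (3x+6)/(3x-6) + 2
Evaluate the dominant behaviour as x → -∞; each term tends to a finite value or vanishes.
Limit = 3.

Final answer: 3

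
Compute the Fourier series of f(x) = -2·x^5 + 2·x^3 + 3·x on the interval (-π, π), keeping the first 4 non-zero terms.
(-498 - 4·π^4 + 84·π^2)·sin(x) + (-12·π^2 + 15 + 2·π^4)·sin(2·x) + (-4·π^4/3 - 70/81 + 116·π^2/27)·sin(3·x) + (-9·π^2/4 - 21/32 + π^4)·sin(4·x)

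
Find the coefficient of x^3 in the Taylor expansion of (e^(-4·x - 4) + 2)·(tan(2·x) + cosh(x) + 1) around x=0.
Expand to order 3: (e^(-4·x - 4) + 2)·(tan(2·x) + cosh(x) + 1) = x^3·(16/3 - 14·e^(-4)/3) + x^2·(17·e^(-4)/2 + 1) + x·(4 - 6·e^(-4)) + 2·e^(-4) + 4 + O(x^4).
The coefficient of x^3 is 16/3 - 14·e^(-4)/3.

Final answer: 16/3 - 14·e^(-4)/3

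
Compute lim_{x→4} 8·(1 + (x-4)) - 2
Direct substitution at x = 4 gives 6.

Final answer: 6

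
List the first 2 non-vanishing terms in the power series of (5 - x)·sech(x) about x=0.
5 - x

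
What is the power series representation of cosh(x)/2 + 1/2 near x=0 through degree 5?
x^4/48 + x^2/4 + 1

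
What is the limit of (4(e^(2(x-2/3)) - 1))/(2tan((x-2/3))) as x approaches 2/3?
Both numerator and denominator → 0 as x → 2/3; this is a 0/0 indeterminate form.
Expand each to leading order near x = 2/3: numerator ~ 8·(x - 2/3), denominator ~ 2·(x - 2/3).
The limit of the ratio is 4.

Final answer: 4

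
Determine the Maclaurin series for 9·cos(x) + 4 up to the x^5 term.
3·x^4/8 - 9·x^2/2 + 13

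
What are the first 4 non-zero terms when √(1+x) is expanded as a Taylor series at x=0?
x^3/16 - x^2/8 + x/2 + 1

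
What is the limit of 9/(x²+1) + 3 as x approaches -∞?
Evaluate the dominant behaviour as x → -∞; each term tends to a finite value or vanishes.
Limit = 3.

Final answer: 3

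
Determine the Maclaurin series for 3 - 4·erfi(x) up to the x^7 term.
-4·x^7/(21·√(π)) - 4·x^5/(5·√(π)) - 8·x^3/(3·√(π)) - 8·x/√(π) + 3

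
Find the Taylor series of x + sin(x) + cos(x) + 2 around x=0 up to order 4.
x^4/24 - x^3/6 - x^2/2 + 2·x + 3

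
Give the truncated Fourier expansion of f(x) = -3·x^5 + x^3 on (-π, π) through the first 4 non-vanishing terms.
(-732 - 6·π^4 + 122·π^2)·sin(x) + (-16·π^2 + 24 + 3·π^4)·sin(2·x) + (-2·π^4 - 92/27 + 46·π^2/9)·sin(3·x) + (-19·π^2/8 + 57/64 + 3·π^4/2)·sin(4·x)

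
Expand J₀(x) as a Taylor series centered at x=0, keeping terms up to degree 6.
-x^6/2304 + x^4/64 - x^2/4 + 1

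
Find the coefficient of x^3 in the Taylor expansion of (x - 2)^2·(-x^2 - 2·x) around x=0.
Expand to order 3: (x - 2)^2·(-x^2 - 2·x) = 2·x^3 + 4·x^2 - 8·x + O(x^4).
The coefficient of x^3 is 2.

Final answer: 2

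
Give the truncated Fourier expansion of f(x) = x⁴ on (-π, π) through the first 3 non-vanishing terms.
(48 - 8·π^2)·cos(x) + (-3 + 2·π^2)·cos(2·x) + π^4/5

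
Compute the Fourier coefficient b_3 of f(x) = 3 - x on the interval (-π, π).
b_3 = (1/π) ∫_{-π}^{π} f(x)·sin(3x) dx.
Evaluate the integral (use parity and integration by parts as needed): b_3 = -2/3.

Final answer: -2/3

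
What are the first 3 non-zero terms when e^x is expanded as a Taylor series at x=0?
x^2/2 + x + 1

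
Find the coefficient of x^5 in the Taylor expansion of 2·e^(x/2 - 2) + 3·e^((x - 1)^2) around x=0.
-39·e/5 + e^(-2)/1920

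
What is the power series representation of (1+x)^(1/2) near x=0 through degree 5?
7·x^5/256 - 5·x^4/128 + x^3/16 - x^2/8 + x/2 + 1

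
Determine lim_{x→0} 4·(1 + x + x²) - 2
Direct substitution at x = 0 gives 2.

Final answer: 2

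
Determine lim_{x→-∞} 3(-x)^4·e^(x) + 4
The product is a 0·∞ indeterminate form at x → -∞.
Rewrite the product as 3(-x)^4 / e^(-x) (an ∞/∞ form) and apply L'Hôpital, or use the standard hierarchy e^(|x|) ≫ |(-x)^4| as x → -∞.
The indeterminate product → 0, so the limit = 4.

Final answer: 4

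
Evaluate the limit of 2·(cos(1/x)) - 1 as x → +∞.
Evaluate the dominant behaviour as x → +∞; each term tends to a finite value or vanishes.
Limit = 1.

Final answer: 1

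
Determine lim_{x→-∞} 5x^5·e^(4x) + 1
The product is a 0·∞ indeterminate form at x → -∞.
Rewrite the product as 5x^5 / e^(-4x) (an ∞/∞ form) and apply L'Hôpital, or use the standard hierarchy e^(4|x|) ≫ |x^5| as x → -∞.
The indeterminate product → 0, so the limit = 1.

Final answer: 1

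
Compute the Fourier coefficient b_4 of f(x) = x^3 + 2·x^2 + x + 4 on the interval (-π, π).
b_4 = (1/π) ∫_{-π}^{π} f(x)·sin(4x) dx.
Evaluate the integral (use parity and integration by parts as needed): b_4 = -π^2/2 - 5/16.

Final answer: -π^2/2 - 5/16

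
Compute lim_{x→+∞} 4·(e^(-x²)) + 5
Evaluate the dominant behaviour as x → +∞; each term tends to a finite value or vanishes.
Limit = 5.

Final answer: 5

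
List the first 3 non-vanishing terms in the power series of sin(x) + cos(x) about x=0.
-x^2/2 + x + 1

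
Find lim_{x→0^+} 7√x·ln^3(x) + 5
The product is a 0·∞ indeterminate form at x → 0⁺.
Rewrite the product as 7·ln^3(x) / x^(-1/2) and apply L'Hôpital, or use the standard hierarchy x^(-1/2) ≫ |ln x|^3 as x → 0⁺.
The indeterminate product → 0, so the limit = 5.

Final answer: 5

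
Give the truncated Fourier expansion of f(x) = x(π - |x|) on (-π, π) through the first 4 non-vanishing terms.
8·sin(x)/π + 8·sin(3·x)/(27·π) + 8·sin(5·x)/(125·π) + 8·sin(7·x)/(343·π)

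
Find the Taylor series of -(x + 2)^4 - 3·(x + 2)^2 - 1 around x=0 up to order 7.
-x^4 - 8·x^3 - 27·x^2 - 44·x - 29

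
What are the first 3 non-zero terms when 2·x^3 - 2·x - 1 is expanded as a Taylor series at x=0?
2·x^3 - 2·x - 1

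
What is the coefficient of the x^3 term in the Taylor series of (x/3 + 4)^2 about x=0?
Expand to order 3: (x/3 + 4)^2 = x^2/9 + 8·x/3 + 16 + O(x^4).
The coefficient of x^3 is 0.

Final answer: 0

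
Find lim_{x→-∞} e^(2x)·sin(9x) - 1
Evaluate the dominant behaviour as x → -∞; each term tends to a finite value or vanishes.
Limit = -1.

Final answer: -1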